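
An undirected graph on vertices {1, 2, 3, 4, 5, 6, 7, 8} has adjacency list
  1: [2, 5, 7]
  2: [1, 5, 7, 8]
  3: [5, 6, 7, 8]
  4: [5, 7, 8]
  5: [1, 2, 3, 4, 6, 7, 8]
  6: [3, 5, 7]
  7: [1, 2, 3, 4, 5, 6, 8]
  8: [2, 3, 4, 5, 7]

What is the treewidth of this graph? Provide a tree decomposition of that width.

The largest bag has 4 vertices, giving width 3; this decomposition certifies tw(G) ≤ 3. For the lower bound, the 4 vertices {2, 5, 7, 8} are pairwise adjacent, and any tree decomposition puts a clique entirely inside one bag — forcing width ≥ 3. The upper and lower bounds meet at 3, so that is the treewidth.

Treewidth 3.
One such decomposition:
Bags: B1 = {3, 5, 7, 8}  B2 = {2, 5, 7, 8}  B3 = {3, 5, 6, 7}  B4 = {4, 5, 7, 8}  B5 = {1, 2, 5, 7}
Tree: B1–B2, B1–B3, B1–B4, B2–B5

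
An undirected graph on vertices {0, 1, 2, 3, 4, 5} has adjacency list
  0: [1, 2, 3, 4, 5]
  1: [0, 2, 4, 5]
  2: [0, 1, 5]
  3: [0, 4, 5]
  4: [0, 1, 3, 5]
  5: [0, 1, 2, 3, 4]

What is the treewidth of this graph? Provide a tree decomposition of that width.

Treewidth 3.
One such decomposition:
Bags: B1 = {0, 1, 2, 5}  B2 = {0, 1, 4, 5}  B3 = {0, 3, 4, 5}
Tree: B1–B2, B2–B3

Every bag has size at most 4, so the width is 4 − 1 = 3 and tw(G) ≤ 3. Conversely, {0, 1, 2, 5} is a clique of size 4, and the vertices of any clique must share a bag in every tree decomposition; so some bag has ≥ 4 vertices and tw(G) ≥ 3. Hence tw(G) = 3 exactly.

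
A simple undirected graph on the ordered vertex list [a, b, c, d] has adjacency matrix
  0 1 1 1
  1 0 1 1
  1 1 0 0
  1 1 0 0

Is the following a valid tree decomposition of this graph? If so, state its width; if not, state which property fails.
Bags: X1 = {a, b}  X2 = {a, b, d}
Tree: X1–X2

A tree decomposition must satisfy three properties: every vertex lies in some bag; for every edge, both endpoints lie together in some bag; and for every vertex, the bags containing it form a connected subtree. Here vertex c appears in no bag, so the decomposition is invalid.

No — vertex c appears in no bag.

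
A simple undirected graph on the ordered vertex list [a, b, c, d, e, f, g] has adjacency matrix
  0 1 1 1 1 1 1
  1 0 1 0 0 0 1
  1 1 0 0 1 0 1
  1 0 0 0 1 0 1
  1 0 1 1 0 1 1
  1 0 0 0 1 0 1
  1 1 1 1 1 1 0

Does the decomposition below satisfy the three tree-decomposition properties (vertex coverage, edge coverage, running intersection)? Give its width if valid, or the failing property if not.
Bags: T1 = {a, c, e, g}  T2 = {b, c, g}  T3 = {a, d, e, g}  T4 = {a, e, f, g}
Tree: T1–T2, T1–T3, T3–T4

A tree decomposition must satisfy three properties: every vertex lies in some bag; for every edge, both endpoints lie together in some bag; and for every vertex, the bags containing it form a connected subtree. Here edge (a,b) lies in no bag, so the decomposition is invalid.

No — edge (a,b) lies in no bag.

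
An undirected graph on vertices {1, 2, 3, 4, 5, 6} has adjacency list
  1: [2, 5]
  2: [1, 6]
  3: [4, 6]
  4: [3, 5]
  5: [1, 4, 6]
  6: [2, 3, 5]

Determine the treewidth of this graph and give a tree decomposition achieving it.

The largest bag has 3 vertices, giving width 2; this decomposition certifies tw(G) ≤ 2. For the lower bound, G contains the cycle 3–4–5–6–3, so G is not a forest; only forests have treewidth ≤ 1, hence tw(G) ≥ 2. Hence tw(G) = 2 exactly.

Treewidth 2.
One optimal decomposition is:
Bags: B1 = {3, 4, 6}  B2 = {4, 5, 6}  B3 = {2, 5, 6}  B4 = {1, 2, 5}
Tree: B1–B2, B2–B3, B3–B4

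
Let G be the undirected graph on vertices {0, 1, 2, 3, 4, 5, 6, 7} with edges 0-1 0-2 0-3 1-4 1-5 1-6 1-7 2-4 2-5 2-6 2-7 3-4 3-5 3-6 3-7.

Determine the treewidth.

3

A width-3 tree decomposition is:
Bags: B1 = {1, 2, 3, 7}  B2 = {1, 2, 3, 4}  B3 = {0, 1, 2, 3}  B4 = {1, 2, 3, 6}  B5 = {1, 2, 3, 5}
Tree: B1–B2, B2–B3, B3–B4, B4–B5
The largest bag has 4 vertices, giving width 3; this decomposition certifies tw(G) ≤ 3. For the lower bound: the 4 vertex sets {2,7}, {1,4}, {3}, {0} are disjoint, each induces a connected subgraph, and every pair is joined by at least one edge of G. Contracting each set to a single vertex therefore yields K_{4} as a minor, and since treewidth is minor-monotone, tw(G) ≥ tw(K_{4}) = 3. The upper and lower bounds meet at 3, so that is the treewidth.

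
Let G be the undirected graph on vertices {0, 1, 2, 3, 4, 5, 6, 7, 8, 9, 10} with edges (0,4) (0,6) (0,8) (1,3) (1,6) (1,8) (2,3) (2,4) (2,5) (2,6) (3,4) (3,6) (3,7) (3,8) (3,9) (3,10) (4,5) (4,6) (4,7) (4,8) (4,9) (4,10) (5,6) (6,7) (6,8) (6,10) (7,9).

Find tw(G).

3

A width-3 tree decomposition is:
Bags: B1 = {3, 4, 6, 7}  B2 = {3, 4, 6, 10}  B3 = {2, 3, 4, 6}  B4 = {3, 4, 6, 8}  B5 = {2, 4, 5, 6}  B6 = {3, 4, 7, 9}  B7 = {0, 4, 6, 8}  B8 = {1, 3, 6, 8}
Tree: B1–B2, B2–B3, B3–B4, B3–B5, B1–B6, B4–B7, B4–B8
The largest bag has 4 vertices, giving width 3; this decomposition certifies tw(G) ≤ 3. Conversely, {1, 3, 6, 8} is a clique of size 4, and the vertices of any clique must share a bag in every tree decomposition; so some bag has ≥ 4 vertices and tw(G) ≥ 3. Combining the bounds, tw(G) = 3.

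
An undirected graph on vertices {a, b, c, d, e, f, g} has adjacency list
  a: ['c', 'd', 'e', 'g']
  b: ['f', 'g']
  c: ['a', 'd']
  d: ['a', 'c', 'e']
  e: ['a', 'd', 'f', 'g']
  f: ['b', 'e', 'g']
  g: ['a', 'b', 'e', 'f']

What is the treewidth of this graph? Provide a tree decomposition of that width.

Each bag holds 3 vertices, so the decomposition has width 2, which upper-bounds the treewidth. Conversely, {a, d, e} is a clique of size 3, and the vertices of any clique must share a bag in every tree decomposition; so some bag has ≥ 3 vertices and tw(G) ≥ 2. Combining the bounds, tw(G) = 2.

Treewidth 2.
Bags: B1 = {a, c, d}  B2 = {a, d, e}  B3 = {a, e, g}  B4 = {e, f, g}  B5 = {b, f, g}
Tree: B1–B2, B2–B3, B3–B4, B4–B5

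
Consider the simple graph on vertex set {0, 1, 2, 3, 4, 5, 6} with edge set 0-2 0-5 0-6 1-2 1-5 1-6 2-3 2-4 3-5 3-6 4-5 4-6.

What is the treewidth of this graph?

3

A width-3 tree decomposition is:
Bags: B1 = {0, 2, 5, 6}  B2 = {2, 3, 5, 6}  B3 = {2, 4, 5, 6}  B4 = {1, 2, 5, 6}
Tree: B1–B2, B2–B3, B3–B4
The largest bag has 4 vertices, giving width 3; this decomposition certifies tw(G) ≤ 3. For the lower bound: the 4 vertex sets {0,2}, {3,5}, {6}, {4} are disjoint, each induces a connected subgraph, and every pair is joined by at least one edge of G. Contracting each set to a single vertex therefore yields K_{4} as a minor, and since treewidth is minor-monotone, tw(G) ≥ tw(K_{4}) = 3. Combining the bounds, tw(G) = 3.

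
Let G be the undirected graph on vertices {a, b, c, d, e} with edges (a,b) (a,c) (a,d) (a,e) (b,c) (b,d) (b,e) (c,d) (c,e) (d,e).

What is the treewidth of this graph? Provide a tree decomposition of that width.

Treewidth 4.
Bags: B1 = {a, b, c, d, e}
Tree: (single bag)

With just one bag of size 5, the width is 5 − 1 = 4, so tw(G) ≤ 4. Conversely, {a, b, c, d, e} is a clique of size 5, and the vertices of any clique must share a bag in every tree decomposition; so some bag has ≥ 5 vertices and tw(G) ≥ 4. The upper and lower bounds meet at 4, so that is the treewidth.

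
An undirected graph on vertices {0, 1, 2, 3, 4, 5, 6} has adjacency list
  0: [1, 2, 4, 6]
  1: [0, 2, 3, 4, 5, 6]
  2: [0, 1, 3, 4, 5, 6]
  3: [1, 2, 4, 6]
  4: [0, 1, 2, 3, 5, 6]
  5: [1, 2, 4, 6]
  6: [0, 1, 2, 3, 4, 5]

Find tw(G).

A width-4 tree decomposition is:
Bags: B1 = {0, 1, 2, 4, 6}  B2 = {1, 2, 3, 4, 6}  B3 = {1, 2, 4, 5, 6}
Tree: B1–B2, B2–B3
Every bag has size at most 5, so the width is 5 − 1 = 4 and tw(G) ≤ 4. On the other hand G contains the 5-clique {0, 1, 2, 4, 6}. A clique must lie in a single bag of any decomposition, so no decomposition can have width below 4. The upper and lower bounds meet at 4, so that is the treewidth.

4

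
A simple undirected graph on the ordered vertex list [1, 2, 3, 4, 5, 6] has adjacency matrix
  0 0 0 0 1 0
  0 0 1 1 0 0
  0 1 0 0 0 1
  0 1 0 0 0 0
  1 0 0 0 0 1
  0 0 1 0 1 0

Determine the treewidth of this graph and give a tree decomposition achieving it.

Treewidth 1.
One such decomposition:
Bags: B1 = {1, 5}  B2 = {5, 6}  B3 = {3, 6}  B4 = {2, 3}  B5 = {2, 4}
Tree: B1–B2, B2–B3, B3–B4, B4–B5

The largest bag has 2 vertices, giving width 1; this decomposition certifies tw(G) ≤ 1. G has an edge, so its treewidth is at least 1. Therefore the treewidth is 1.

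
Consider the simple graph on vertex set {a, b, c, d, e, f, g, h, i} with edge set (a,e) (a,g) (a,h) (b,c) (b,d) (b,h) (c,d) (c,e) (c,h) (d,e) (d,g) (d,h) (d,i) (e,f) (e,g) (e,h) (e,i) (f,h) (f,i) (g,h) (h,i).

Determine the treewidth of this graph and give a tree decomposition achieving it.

Treewidth 3.
One such decomposition:
Bags: B1 = {e, f, h, i}  B2 = {d, e, h, i}  B3 = {c, d, e, h}  B4 = {d, e, g, h}  B5 = {a, e, g, h}  B6 = {b, c, d, h}
Tree: B1–B2, B2–B3, B2–B4, B4–B5, B3–B6

Every bag has size at most 4, so the width is 4 − 1 = 3 and tw(G) ≤ 3. On the other hand G contains the 4-clique {d, e, g, h}. A clique must lie in a single bag of any decomposition, so no decomposition can have width below 3. The upper and lower bounds meet at 3, so that is the treewidth.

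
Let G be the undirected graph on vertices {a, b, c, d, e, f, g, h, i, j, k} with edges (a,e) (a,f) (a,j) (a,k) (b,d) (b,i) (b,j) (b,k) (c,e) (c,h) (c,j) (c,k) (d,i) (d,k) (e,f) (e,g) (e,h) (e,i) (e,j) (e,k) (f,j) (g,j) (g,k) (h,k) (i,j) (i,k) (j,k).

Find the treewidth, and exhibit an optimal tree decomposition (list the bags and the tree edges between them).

Treewidth 3.
One optimal decomposition is:
Bags: B1 = {b, d, i, k}  B2 = {b, i, j, k}  B3 = {e, i, j, k}  B4 = {c, e, j, k}  B5 = {e, g, j, k}  B6 = {c, e, h, k}  B7 = {a, e, j, k}  B8 = {a, e, f, j}
Tree: B1–B2, B2–B3, B3–B4, B3–B5, B4–B6, B5–B7, B7–B8

Every bag has size at most 4, so the width is 4 − 1 = 3 and tw(G) ≤ 3. On the other hand G contains the 4-clique {a, e, f, j}. A clique must lie in a single bag of any decomposition, so no decomposition can have width below 3. Combining the bounds, tw(G) = 3.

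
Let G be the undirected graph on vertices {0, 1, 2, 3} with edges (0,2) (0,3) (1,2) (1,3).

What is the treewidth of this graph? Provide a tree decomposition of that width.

The largest bag has 3 vertices, giving width 2; this decomposition certifies tw(G) ≤ 2. Since 1–2–0–3–1 is a cycle in G, G is not acyclic. Forests are exactly the graphs of treewidth ≤ 1, so tw(G) ≥ 2. Combining the bounds, tw(G) = 2.

Treewidth 2.
One optimal decomposition is:
Bags: B1 = {0, 1, 2}  B2 = {0, 1, 3}
Tree: B1–B2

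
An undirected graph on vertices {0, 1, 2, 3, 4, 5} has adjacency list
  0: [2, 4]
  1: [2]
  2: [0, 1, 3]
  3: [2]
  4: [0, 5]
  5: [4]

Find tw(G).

1

A width-1 tree decomposition is:
Bags: B1 = {0, 2}  B2 = {1, 2}  B3 = {0, 4}  B4 = {2, 3}  B5 = {4, 5}
Tree: B1–B2, B1–B3, B2–B4, B3–B5
Each bag holds 2 vertices, so the decomposition has width 1, which upper-bounds the treewidth. Any graph with an edge has treewidth ≥ 1, and G has the edge 0–2. Combining the bounds, tw(G) = 1.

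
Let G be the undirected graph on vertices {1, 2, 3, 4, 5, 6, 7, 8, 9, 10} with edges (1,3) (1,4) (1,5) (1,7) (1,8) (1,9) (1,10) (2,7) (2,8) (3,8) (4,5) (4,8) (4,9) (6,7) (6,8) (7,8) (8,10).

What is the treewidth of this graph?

A width-2 tree decomposition is:
Bags: B1 = {1, 4, 8}  B2 = {1, 3, 8}  B3 = {1, 7, 8}  B4 = {1, 4, 9}  B5 = {1, 4, 5}  B6 = {2, 7, 8}  B7 = {1, 8, 10}  B8 = {6, 7, 8}
Tree: B1–B2, B1–B3, B1–B4, B4–B5, B3–B6, B3–B7, B6–B8
Each bag holds 3 vertices, so the decomposition has width 2, which upper-bounds the treewidth. On the other hand G contains the 3-clique {1, 8, 10}. A clique must lie in a single bag of any decomposition, so no decomposition can have width below 2. Hence tw(G) = 2 exactly.

2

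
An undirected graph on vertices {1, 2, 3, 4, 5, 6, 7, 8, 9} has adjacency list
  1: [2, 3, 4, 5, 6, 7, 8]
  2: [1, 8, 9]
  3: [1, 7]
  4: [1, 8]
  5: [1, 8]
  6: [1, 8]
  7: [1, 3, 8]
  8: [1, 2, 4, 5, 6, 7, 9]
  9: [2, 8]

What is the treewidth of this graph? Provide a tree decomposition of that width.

The largest bag has 3 vertices, giving width 2; this decomposition certifies tw(G) ≤ 2. On the other hand G contains the 3-clique {1, 2, 8}. A clique must lie in a single bag of any decomposition, so no decomposition can have width below 2. Hence tw(G) = 2 exactly.

Treewidth 2.
Bags: B1 = {1, 7, 8}  B2 = {1, 3, 7}  B3 = {1, 5, 8}  B4 = {1, 2, 8}  B5 = {2, 8, 9}  B6 = {1, 6, 8}  B7 = {1, 4, 8}
Tree: B1–B2, B1–B3, B3–B4, B4–B5, B1–B6, B1–B7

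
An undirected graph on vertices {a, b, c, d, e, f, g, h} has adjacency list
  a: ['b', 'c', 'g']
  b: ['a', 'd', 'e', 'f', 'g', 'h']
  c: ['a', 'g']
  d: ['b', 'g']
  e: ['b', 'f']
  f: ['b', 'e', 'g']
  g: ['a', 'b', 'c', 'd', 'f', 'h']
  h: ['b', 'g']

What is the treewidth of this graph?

A width-2 tree decomposition is:
Bags: B1 = {b, f, g}  B2 = {a, b, g}  B3 = {b, e, f}  B4 = {b, d, g}  B5 = {b, g, h}  B6 = {a, c, g}
Tree: B1–B2, B1–B3, B1–B4, B4–B5, B2–B6
Each bag holds 3 vertices, so the decomposition has width 2, which upper-bounds the treewidth. For the lower bound, the 3 vertices {a, c, g} are pairwise adjacent, and any tree decomposition puts a clique entirely inside one bag — forcing width ≥ 2. Hence tw(G) = 2 exactly.

2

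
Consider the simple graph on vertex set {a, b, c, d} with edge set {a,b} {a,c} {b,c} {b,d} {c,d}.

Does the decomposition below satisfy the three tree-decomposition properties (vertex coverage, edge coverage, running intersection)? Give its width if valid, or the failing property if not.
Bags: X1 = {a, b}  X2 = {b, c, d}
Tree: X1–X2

A tree decomposition must satisfy three properties: every vertex lies in some bag; for every edge, both endpoints lie together in some bag; and for every vertex, the bags containing it form a connected subtree. Here edge (c,a) lies in no bag, so the decomposition is invalid.

No — edge (c,a) lies in no bag.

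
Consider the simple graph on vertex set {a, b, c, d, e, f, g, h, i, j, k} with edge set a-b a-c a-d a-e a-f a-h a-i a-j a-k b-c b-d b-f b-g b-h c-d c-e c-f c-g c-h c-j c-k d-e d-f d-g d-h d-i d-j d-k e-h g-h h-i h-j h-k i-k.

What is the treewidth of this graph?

A width-4 tree decomposition is:
Bags: B1 = {a, b, c, d, h}  B2 = {a, b, c, d, f}  B3 = {a, c, d, e, h}  B4 = {a, c, d, h, k}  B5 = {a, c, d, h, j}  B6 = {a, d, h, i, k}  B7 = {b, c, d, g, h}
Tree: B1–B2, B1–B3, B1–B4, B4–B5, B4–B6, B1–B7
The largest bag has 5 vertices, giving width 4; this decomposition certifies tw(G) ≤ 4. For the lower bound, the 5 vertices {b, c, d, g, h} are pairwise adjacent, and any tree decomposition puts a clique entirely inside one bag — forcing width ≥ 4. Combining the bounds, tw(G) = 4.

4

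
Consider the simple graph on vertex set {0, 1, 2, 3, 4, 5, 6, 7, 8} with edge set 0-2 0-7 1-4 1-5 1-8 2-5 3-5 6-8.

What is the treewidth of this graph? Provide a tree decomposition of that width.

Treewidth 1.
One optimal decomposition is:
Bags: B1 = {1, 4}  B2 = {1, 5}  B3 = {1, 8}  B4 = {2, 5}  B5 = {0, 2}  B6 = {0, 7}  B7 = {3, 5}  B8 = {6, 8}
Tree: B1–B2, B2–B3, B2–B4, B4–B5, B5–B6, B2–B7, B3–B8

Each bag holds 2 vertices, so the decomposition has width 1, which upper-bounds the treewidth. Any graph with an edge has treewidth ≥ 1, and G has the edge 1–4. Hence tw(G) = 1 exactly.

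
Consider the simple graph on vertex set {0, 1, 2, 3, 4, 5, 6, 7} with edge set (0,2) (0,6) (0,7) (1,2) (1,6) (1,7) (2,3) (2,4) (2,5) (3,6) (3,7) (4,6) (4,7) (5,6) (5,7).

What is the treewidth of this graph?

3

A width-3 tree decomposition is:
Bags: B1 = {0, 2, 6, 7}  B2 = {1, 2, 6, 7}  B3 = {2, 3, 6, 7}  B4 = {2, 5, 6, 7}  B5 = {2, 4, 6, 7}
Tree: B1–B2, B2–B3, B3–B4, B4–B5
The largest bag has 4 vertices, giving width 3; this decomposition certifies tw(G) ≤ 3. For the lower bound: the 4 vertex sets {0,2}, {1,6}, {7}, {3} are disjoint, each induces a connected subgraph, and every pair is joined by at least one edge of G. Contracting each set to a single vertex therefore yields K_{4} as a minor, and since treewidth is minor-monotone, tw(G) ≥ tw(K_{4}) = 3. Therefore the treewidth is 3.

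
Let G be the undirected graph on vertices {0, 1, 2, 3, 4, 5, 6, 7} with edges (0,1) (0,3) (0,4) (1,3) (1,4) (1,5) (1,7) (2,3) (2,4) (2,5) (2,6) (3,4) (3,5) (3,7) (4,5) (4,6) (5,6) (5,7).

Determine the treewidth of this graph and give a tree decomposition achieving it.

Treewidth 3.
Bags: B1 = {2, 3, 4, 5}  B2 = {1, 3, 4, 5}  B3 = {0, 1, 3, 4}  B4 = {2, 4, 5, 6}  B5 = {1, 3, 5, 7}
Tree: B1–B2, B2–B3, B1–B4, B2–B5

Each bag holds 4 vertices, so the decomposition has width 3, which upper-bounds the treewidth. For the lower bound, the 4 vertices {0, 1, 3, 4} are pairwise adjacent, and any tree decomposition puts a clique entirely inside one bag — forcing width ≥ 3. Therefore the treewidth is 3.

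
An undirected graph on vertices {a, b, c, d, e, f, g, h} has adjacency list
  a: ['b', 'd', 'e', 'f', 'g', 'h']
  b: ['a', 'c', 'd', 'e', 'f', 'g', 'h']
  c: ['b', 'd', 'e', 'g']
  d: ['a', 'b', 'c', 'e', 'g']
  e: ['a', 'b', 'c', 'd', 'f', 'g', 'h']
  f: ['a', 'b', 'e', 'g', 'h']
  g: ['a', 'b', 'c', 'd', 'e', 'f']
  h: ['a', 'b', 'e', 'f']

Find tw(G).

4

A width-4 tree decomposition is:
Bags: B1 = {a, b, e, f, g}  B2 = {a, b, d, e, g}  B3 = {a, b, e, f, h}  B4 = {b, c, d, e, g}
Tree: B1–B2, B1–B3, B2–B4
The largest bag has 5 vertices, giving width 4; this decomposition certifies tw(G) ≤ 4. Conversely, {b, c, d, e, g} is a clique of size 5, and the vertices of any clique must share a bag in every tree decomposition; so some bag has ≥ 5 vertices and tw(G) ≥ 4. Combining the bounds, tw(G) = 4.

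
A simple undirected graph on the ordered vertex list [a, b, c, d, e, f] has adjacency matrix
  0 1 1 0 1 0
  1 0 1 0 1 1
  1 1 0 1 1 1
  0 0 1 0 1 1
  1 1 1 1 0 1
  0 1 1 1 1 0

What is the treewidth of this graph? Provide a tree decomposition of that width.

Treewidth 3.
One such decomposition:
Bags: B1 = {c, d, e, f}  B2 = {b, c, e, f}  B3 = {a, b, c, e}
Tree: B1–B2, B2–B3

The largest bag has 4 vertices, giving width 3; this decomposition certifies tw(G) ≤ 3. For the lower bound, the 4 vertices {a, b, c, e} are pairwise adjacent, and any tree decomposition puts a clique entirely inside one bag — forcing width ≥ 3. Therefore the treewidth is 3.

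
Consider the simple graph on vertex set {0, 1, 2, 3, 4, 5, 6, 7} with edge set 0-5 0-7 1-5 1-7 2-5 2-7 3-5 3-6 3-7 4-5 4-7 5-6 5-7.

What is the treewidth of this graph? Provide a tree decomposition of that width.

Each bag holds 3 vertices, so the decomposition has width 2, which upper-bounds the treewidth. On the other hand G contains the 3-clique {3, 5, 6}. A clique must lie in a single bag of any decomposition, so no decomposition can have width below 2. Combining the bounds, tw(G) = 2.

Treewidth 2.
One optimal decomposition is:
Bags: B1 = {4, 5, 7}  B2 = {0, 5, 7}  B3 = {1, 5, 7}  B4 = {3, 5, 7}  B5 = {3, 5, 6}  B6 = {2, 5, 7}
Tree: B1–B2, B2–B3, B1–B4, B4–B5, B2–B6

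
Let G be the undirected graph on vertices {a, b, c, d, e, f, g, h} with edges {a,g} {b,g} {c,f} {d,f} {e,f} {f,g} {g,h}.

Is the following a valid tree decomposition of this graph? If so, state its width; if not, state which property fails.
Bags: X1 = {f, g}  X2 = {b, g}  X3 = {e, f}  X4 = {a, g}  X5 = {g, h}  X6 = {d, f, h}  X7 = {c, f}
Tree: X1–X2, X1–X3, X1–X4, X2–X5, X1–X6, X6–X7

A tree decomposition must satisfy three properties: every vertex lies in some bag; for every edge, both endpoints lie together in some bag; and for every vertex, the bags containing it form a connected subtree. Here bags containing vertex h are not connected in the tree, so the decomposition is invalid.

No — bags containing vertex h are not connected in the tree.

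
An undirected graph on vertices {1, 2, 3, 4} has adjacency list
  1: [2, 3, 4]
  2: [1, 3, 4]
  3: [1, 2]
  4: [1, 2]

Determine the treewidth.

A width-2 tree decomposition is:
Bags: B1 = {1, 2, 4}  B2 = {1, 2, 3}
Tree: B1–B2
Each bag holds 3 vertices, so the decomposition has width 2, which upper-bounds the treewidth. For the lower bound, the 3 vertices {1, 2, 3} are pairwise adjacent, and any tree decomposition puts a clique entirely inside one bag — forcing width ≥ 2. Hence tw(G) = 2 exactly.

2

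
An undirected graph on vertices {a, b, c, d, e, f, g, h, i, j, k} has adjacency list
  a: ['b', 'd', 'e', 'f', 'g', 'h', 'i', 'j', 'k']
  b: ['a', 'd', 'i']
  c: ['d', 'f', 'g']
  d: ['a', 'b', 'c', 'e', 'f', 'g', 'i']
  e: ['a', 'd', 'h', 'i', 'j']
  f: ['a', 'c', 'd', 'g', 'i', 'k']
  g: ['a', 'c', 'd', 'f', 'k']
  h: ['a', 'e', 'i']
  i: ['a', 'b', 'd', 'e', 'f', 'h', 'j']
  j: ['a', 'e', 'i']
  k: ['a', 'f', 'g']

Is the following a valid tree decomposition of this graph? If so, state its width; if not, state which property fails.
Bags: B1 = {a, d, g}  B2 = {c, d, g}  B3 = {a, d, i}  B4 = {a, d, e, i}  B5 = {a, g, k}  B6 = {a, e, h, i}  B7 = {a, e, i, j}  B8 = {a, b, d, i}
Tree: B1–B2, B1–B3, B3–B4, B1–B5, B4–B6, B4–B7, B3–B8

No — vertex f appears in no bag.

A tree decomposition must satisfy three properties: every vertex lies in some bag; for every edge, both endpoints lie together in some bag; and for every vertex, the bags containing it form a connected subtree. Here vertex f appears in no bag, so the decomposition is invalid.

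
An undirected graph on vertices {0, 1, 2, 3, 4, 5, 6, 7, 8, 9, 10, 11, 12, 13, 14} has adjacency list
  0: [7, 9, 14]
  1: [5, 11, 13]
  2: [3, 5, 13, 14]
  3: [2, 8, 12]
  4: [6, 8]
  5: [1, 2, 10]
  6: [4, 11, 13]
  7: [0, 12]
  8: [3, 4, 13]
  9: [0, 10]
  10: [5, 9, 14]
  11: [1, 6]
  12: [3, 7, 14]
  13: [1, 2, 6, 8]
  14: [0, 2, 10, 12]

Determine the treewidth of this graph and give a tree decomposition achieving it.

Treewidth 3.
Bags: B1 = {1, 4, 6, 11}  B2 = {1, 4, 6, 13}  B3 = {1, 4, 8, 13}  B4 = {1, 5, 8, 13}  B5 = {2, 5, 8, 13}  B6 = {2, 3, 5, 8}  B7 = {2, 3, 5, 10}  B8 = {2, 3, 10, 14}  B9 = {3, 10, 12, 14}  B10 = {9, 10, 12, 14}  B11 = {0, 9, 12, 14}  B12 = {0, 7, 9, 12}
Tree: B1–B2, B2–B3, B3–B4, B4–B5, B5–B6, B6–B7, B7–B8, B8–B9, B9–B10, B10–B11, B11–B12

The largest bag has 4 vertices, giving width 3; this decomposition certifies tw(G) ≤ 3. For the lower bound: the 4 vertex sets {4,6,11}, {1}, {13}, {2,3,5,8} are disjoint, each induces a connected subgraph, and every pair is joined by at least one edge of G. Contracting each set to a single vertex therefore yields K_{4} as a minor, and since treewidth is minor-monotone, tw(G) ≥ tw(K_{4}) = 3. Therefore the treewidth is 3.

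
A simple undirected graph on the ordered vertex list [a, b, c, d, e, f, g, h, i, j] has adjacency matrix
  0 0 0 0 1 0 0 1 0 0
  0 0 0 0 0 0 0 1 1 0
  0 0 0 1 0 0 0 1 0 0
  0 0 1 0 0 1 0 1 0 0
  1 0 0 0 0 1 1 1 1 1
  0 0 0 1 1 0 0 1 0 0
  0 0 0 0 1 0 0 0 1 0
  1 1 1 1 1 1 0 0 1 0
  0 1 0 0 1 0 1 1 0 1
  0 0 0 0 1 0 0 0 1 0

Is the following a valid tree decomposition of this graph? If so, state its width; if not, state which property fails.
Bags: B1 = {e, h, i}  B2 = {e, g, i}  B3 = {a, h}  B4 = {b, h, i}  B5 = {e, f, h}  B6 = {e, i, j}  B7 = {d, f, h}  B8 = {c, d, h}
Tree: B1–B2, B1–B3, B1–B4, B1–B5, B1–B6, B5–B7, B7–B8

No — edge (e,a) lies in no bag.

A tree decomposition must satisfy three properties: every vertex lies in some bag; for every edge, both endpoints lie together in some bag; and for every vertex, the bags containing it form a connected subtree. Here edge (e,a) lies in no bag, so the decomposition is invalid.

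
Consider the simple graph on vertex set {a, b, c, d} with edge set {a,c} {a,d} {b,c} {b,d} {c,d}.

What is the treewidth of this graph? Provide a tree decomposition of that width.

The largest bag has 3 vertices, giving width 2; this decomposition certifies tw(G) ≤ 2. For the lower bound, the 3 vertices {a, c, d} are pairwise adjacent, and any tree decomposition puts a clique entirely inside one bag — forcing width ≥ 2. Combining the bounds, tw(G) = 2.

Treewidth 2.
One such decomposition:
Bags: B1 = {b, c, d}  B2 = {a, c, d}
Tree: B1–B2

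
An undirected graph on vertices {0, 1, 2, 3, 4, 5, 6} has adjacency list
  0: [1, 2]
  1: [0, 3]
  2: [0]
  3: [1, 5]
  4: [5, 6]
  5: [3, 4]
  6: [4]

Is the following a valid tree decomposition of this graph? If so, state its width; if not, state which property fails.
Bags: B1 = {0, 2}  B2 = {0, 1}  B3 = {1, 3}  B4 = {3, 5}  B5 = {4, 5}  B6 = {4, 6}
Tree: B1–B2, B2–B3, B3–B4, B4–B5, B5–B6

Yes; width 1.

Vertex coverage: the bags together contain {0, 1, 2, 3, 4, 5, 6}, the full vertex set. Edge coverage: each edge of G has both endpoints in at least one bag. Running intersection: for every vertex, the bags containing it form a connected subtree. All three properties hold, so this is a valid tree decomposition of width max|bag| − 1 = 1, and hence tw(G) ≤ 1.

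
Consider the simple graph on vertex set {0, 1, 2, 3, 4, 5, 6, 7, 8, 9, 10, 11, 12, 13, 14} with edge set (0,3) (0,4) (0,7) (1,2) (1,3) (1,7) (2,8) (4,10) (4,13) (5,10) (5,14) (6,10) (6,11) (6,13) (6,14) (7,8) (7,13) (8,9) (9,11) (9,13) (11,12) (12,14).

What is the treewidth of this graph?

3

A width-3 tree decomposition is:
Bags: B1 = {0, 1, 2, 3}  B2 = {0, 1, 2, 7}  B3 = {0, 2, 7, 8}  B4 = {0, 4, 7, 8}  B5 = {4, 7, 8, 13}  B6 = {4, 8, 9, 13}  B7 = {4, 9, 10, 13}  B8 = {6, 9, 10, 13}  B9 = {6, 9, 10, 11}  B10 = {5, 6, 10, 11}  B11 = {5, 6, 11, 14}  B12 = {5, 11, 12, 14}
Tree: B1–B2, B2–B3, B3–B4, B4–B5, B5–B6, B6–B7, B7–B8, B8–B9, B9–B10, B10–B11, B11–B12
Each bag holds 4 vertices, so the decomposition has width 3, which upper-bounds the treewidth. For the lower bound: the 4 vertex sets {1,2,3}, {0}, {7}, {4,8,9,13} are disjoint, each induces a connected subgraph, and every pair is joined by at least one edge of G. Contracting each set to a single vertex therefore yields K_{4} as a minor, and since treewidth is minor-monotone, tw(G) ≥ tw(K_{4}) = 3. Therefore the treewidth is 3.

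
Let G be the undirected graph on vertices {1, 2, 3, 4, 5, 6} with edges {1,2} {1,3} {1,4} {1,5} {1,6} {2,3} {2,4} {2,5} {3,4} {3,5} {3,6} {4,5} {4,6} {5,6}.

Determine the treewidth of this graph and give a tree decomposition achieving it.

Treewidth 4.
Bags: B1 = {1, 3, 4, 5, 6}  B2 = {1, 2, 3, 4, 5}
Tree: B1–B2

Every bag has size at most 5, so the width is 5 − 1 = 4 and tw(G) ≤ 4. Conversely, {1, 2, 3, 4, 5} is a clique of size 5, and the vertices of any clique must share a bag in every tree decomposition; so some bag has ≥ 5 vertices and tw(G) ≥ 4. Hence tw(G) = 4 exactly.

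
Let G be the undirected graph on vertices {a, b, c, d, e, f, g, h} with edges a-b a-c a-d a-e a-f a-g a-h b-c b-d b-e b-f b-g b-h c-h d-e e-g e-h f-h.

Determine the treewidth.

3

A width-3 tree decomposition is:
Bags: B1 = {a, b, e, h}  B2 = {a, b, f, h}  B3 = {a, b, d, e}  B4 = {a, b, e, g}  B5 = {a, b, c, h}
Tree: B1–B2, B1–B3, B3–B4, B2–B5
Every bag has size at most 4, so the width is 4 − 1 = 3 and tw(G) ≤ 3. Conversely, {a, b, d, e} is a clique of size 4, and the vertices of any clique must share a bag in every tree decomposition; so some bag has ≥ 4 vertices and tw(G) ≥ 3. Combining the bounds, tw(G) = 3.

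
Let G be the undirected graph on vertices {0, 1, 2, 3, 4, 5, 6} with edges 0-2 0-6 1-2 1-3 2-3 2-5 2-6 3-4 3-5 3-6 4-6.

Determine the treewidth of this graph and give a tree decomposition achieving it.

The largest bag has 3 vertices, giving width 2; this decomposition certifies tw(G) ≤ 2. On the other hand G contains the 3-clique {0, 2, 6}. A clique must lie in a single bag of any decomposition, so no decomposition can have width below 2. Hence tw(G) = 2 exactly.

Treewidth 2.
Bags: B1 = {2, 3, 6}  B2 = {0, 2, 6}  B3 = {1, 2, 3}  B4 = {2, 3, 5}  B5 = {3, 4, 6}
Tree: B1–B2, B1–B3, B3–B4, B1–B5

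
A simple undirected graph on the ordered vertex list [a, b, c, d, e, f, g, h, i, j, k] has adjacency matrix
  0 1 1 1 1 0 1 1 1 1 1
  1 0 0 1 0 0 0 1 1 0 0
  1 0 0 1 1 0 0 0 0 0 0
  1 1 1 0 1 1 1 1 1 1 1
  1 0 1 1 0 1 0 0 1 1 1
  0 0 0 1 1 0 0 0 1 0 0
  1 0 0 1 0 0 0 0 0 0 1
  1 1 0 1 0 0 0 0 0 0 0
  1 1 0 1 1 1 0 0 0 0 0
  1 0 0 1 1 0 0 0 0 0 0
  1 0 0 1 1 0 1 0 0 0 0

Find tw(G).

A width-3 tree decomposition is:
Bags: B1 = {a, d, e, k}  B2 = {a, d, e, i}  B3 = {a, b, d, i}  B4 = {a, d, e, j}  B5 = {a, c, d, e}  B6 = {a, d, g, k}  B7 = {d, e, f, i}  B8 = {a, b, d, h}
Tree: B1–B2, B2–B3, B2–B4, B2–B5, B1–B6, B2–B7, B3–B8
Every bag has size at most 4, so the width is 4 − 1 = 3 and tw(G) ≤ 3. Conversely, {a, d, g, k} is a clique of size 4, and the vertices of any clique must share a bag in every tree decomposition; so some bag has ≥ 4 vertices and tw(G) ≥ 3. Therefore the treewidth is 3.

3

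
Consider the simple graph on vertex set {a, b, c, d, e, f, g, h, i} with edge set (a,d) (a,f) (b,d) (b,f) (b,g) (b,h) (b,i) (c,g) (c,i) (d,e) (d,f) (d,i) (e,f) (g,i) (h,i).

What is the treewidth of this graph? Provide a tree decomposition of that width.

Every bag has size at most 3, so the width is 3 − 1 = 2 and tw(G) ≤ 2. Conversely, {d, e, f} is a clique of size 3, and the vertices of any clique must share a bag in every tree decomposition; so some bag has ≥ 3 vertices and tw(G) ≥ 2. Combining the bounds, tw(G) = 2.

Treewidth 2.
Bags: B1 = {b, g, i}  B2 = {b, d, i}  B3 = {b, d, f}  B4 = {d, e, f}  B5 = {b, h, i}  B6 = {a, d, f}  B7 = {c, g, i}
Tree: B1–B2, B2–B3, B3–B4, B2–B5, B3–B6, B1–B7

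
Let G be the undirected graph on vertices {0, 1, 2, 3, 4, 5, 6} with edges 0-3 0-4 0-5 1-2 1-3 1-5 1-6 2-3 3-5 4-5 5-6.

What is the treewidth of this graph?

A width-2 tree decomposition is:
Bags: B1 = {1, 3, 5}  B2 = {1, 5, 6}  B3 = {0, 3, 5}  B4 = {1, 2, 3}  B5 = {0, 4, 5}
Tree: B1–B2, B1–B3, B1–B4, B3–B5
Each bag holds 3 vertices, so the decomposition has width 2, which upper-bounds the treewidth. Conversely, {1, 2, 3} is a clique of size 3, and the vertices of any clique must share a bag in every tree decomposition; so some bag has ≥ 3 vertices and tw(G) ≥ 2. The upper and lower bounds meet at 2, so that is the treewidth.

2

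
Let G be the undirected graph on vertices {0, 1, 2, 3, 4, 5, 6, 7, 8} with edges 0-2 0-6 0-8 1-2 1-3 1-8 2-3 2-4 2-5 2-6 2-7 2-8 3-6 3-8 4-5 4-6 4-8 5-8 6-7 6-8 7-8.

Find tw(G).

A width-3 tree decomposition is:
Bags: B1 = {2, 6, 7, 8}  B2 = {2, 3, 6, 8}  B3 = {2, 4, 6, 8}  B4 = {2, 4, 5, 8}  B5 = {0, 2, 6, 8}  B6 = {1, 2, 3, 8}
Tree: B1–B2, B2–B3, B3–B4, B1–B5, B2–B6
Every bag has size at most 4, so the width is 4 − 1 = 3 and tw(G) ≤ 3. On the other hand G contains the 4-clique {1, 2, 3, 8}. A clique must lie in a single bag of any decomposition, so no decomposition can have width below 3. Therefore the treewidth is 3.

3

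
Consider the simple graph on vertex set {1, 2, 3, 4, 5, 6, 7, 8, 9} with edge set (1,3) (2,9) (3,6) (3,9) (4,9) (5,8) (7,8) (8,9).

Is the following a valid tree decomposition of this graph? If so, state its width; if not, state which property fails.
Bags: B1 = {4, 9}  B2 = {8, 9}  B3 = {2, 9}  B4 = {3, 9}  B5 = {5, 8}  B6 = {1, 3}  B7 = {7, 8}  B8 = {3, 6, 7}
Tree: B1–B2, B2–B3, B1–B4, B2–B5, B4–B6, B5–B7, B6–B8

No — bags containing vertex 7 are not connected in the tree.

A tree decomposition must satisfy three properties: every vertex lies in some bag; for every edge, both endpoints lie together in some bag; and for every vertex, the bags containing it form a connected subtree. Here bags containing vertex 7 are not connected in the tree, so the decomposition is invalid.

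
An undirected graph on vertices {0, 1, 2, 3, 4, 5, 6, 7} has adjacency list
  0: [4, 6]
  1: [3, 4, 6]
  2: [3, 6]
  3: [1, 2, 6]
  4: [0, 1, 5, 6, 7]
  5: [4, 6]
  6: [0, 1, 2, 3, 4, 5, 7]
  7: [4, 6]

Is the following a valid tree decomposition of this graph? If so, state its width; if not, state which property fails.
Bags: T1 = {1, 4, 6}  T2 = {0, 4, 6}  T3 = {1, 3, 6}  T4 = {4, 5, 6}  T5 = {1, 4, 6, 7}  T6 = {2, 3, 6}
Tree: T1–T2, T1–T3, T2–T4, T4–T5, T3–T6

No — bags containing vertex 1 are not connected in the tree.

A tree decomposition must satisfy three properties: every vertex lies in some bag; for every edge, both endpoints lie together in some bag; and for every vertex, the bags containing it form a connected subtree. Here bags containing vertex 1 are not connected in the tree, so the decomposition is invalid.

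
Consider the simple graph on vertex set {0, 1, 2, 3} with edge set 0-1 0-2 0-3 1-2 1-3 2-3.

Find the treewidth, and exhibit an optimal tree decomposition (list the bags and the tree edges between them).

With just one bag of size 4, the width is 4 − 1 = 3, so tw(G) ≤ 3. On the other hand G contains the 4-clique {0, 1, 2, 3}. A clique must lie in a single bag of any decomposition, so no decomposition can have width below 3. The upper and lower bounds meet at 3, so that is the treewidth.

Treewidth 3.
Bags: B1 = {0, 1, 2, 3}
Tree: (single bag)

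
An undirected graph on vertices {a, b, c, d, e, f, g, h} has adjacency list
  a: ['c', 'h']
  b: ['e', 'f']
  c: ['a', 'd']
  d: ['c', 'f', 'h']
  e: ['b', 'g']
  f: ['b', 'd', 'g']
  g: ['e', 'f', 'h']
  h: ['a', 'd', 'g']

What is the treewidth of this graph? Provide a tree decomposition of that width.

Treewidth 2.
One such decomposition:
Bags: B1 = {a, c, h}  B2 = {c, d, h}  B3 = {d, g, h}  B4 = {d, f, g}  B5 = {e, f, g}  B6 = {b, e, f}
Tree: B1–B2, B2–B3, B3–B4, B4–B5, B5–B6

Every bag has size at most 3, so the width is 3 − 1 = 2 and tw(G) ≤ 2. For the lower bound, G contains the cycle a–c–d–h–a, so G is not a forest; only forests have treewidth ≤ 1, hence tw(G) ≥ 2. Therefore the treewidth is 2.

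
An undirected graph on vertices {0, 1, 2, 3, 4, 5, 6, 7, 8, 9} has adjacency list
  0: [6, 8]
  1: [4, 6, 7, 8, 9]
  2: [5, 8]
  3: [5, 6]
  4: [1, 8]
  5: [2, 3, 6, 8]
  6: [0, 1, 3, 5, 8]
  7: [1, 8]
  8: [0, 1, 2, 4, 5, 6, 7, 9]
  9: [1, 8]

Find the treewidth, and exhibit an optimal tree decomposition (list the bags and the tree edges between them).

Treewidth 2.
One optimal decomposition is:
Bags: B1 = {1, 7, 8}  B2 = {1, 6, 8}  B3 = {5, 6, 8}  B4 = {3, 5, 6}  B5 = {1, 4, 8}  B6 = {2, 5, 8}  B7 = {0, 6, 8}  B8 = {1, 8, 9}
Tree: B1–B2, B2–B3, B3–B4, B1–B5, B3–B6, B2–B7, B1–B8

Every bag has size at most 3, so the width is 3 − 1 = 2 and tw(G) ≤ 2. On the other hand G contains the 3-clique {0, 6, 8}. A clique must lie in a single bag of any decomposition, so no decomposition can have width below 2. Combining the bounds, tw(G) = 2.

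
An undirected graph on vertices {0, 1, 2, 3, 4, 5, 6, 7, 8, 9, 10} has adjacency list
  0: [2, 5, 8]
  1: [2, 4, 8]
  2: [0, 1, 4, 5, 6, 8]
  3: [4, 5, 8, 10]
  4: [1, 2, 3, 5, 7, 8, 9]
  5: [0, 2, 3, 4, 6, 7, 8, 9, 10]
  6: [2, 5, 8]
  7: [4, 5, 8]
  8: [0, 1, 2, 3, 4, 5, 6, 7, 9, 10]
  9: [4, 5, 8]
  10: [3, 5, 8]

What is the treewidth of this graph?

3

A width-3 tree decomposition is:
Bags: B1 = {2, 4, 5, 8}  B2 = {3, 4, 5, 8}  B3 = {3, 5, 8, 10}  B4 = {2, 5, 6, 8}  B5 = {1, 2, 4, 8}  B6 = {0, 2, 5, 8}  B7 = {4, 5, 7, 8}  B8 = {4, 5, 8, 9}
Tree: B1–B2, B2–B3, B1–B4, B1–B5, B4–B6, B1–B7, B1–B8
Each bag holds 4 vertices, so the decomposition has width 3, which upper-bounds the treewidth. Conversely, {1, 2, 4, 8} is a clique of size 4, and the vertices of any clique must share a bag in every tree decomposition; so some bag has ≥ 4 vertices and tw(G) ≥ 3. Combining the bounds, tw(G) = 3.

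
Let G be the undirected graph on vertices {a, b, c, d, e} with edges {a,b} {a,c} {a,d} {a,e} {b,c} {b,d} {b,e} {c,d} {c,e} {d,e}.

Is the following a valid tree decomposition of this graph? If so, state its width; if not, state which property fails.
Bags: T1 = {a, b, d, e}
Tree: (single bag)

A tree decomposition must satisfy three properties: every vertex lies in some bag; for every edge, both endpoints lie together in some bag; and for every vertex, the bags containing it form a connected subtree. Here vertex c appears in no bag, so the decomposition is invalid.

No — vertex c appears in no bag.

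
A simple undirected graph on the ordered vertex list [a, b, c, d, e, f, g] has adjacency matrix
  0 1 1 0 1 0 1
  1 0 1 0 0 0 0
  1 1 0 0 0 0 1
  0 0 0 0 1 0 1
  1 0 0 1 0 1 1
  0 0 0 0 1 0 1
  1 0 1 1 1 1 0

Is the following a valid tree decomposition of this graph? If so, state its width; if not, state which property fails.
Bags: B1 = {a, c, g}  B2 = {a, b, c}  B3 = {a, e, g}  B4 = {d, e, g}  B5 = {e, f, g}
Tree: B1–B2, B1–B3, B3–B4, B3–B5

Every vertex of G appears in some bag (union = {a, b, c, d, e, f, g}); every edge is covered by a bag; and for each vertex v the set of bags containing v is connected in the bag tree. The decomposition is therefore valid. The largest bag has 3 vertices, so the width is 2.

Yes; width 2.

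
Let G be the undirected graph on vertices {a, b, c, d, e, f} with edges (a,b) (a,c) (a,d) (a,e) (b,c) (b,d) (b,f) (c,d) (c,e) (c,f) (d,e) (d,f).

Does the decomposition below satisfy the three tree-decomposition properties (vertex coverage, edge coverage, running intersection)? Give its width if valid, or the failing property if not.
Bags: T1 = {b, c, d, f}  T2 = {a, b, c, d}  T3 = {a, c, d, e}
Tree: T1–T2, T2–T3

Yes; width 3.

Vertex coverage: the bags together contain {a, b, c, d, e, f}, the full vertex set. Edge coverage: each edge of G has both endpoints in at least one bag. Running intersection: for every vertex, the bags containing it form a connected subtree. All three properties hold, so this is a valid tree decomposition of width max|bag| − 1 = 3, and hence tw(G) ≤ 3.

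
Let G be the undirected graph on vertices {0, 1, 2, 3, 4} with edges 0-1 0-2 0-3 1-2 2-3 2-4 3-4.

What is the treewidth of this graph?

A width-2 tree decomposition is:
Bags: B1 = {0, 1, 2}  B2 = {0, 2, 3}  B3 = {2, 3, 4}
Tree: B1–B2, B2–B3
The largest bag has 3 vertices, giving width 2; this decomposition certifies tw(G) ≤ 2. For the lower bound, the 3 vertices {0, 1, 2} are pairwise adjacent, and any tree decomposition puts a clique entirely inside one bag — forcing width ≥ 2. The upper and lower bounds meet at 2, so that is the treewidth.

2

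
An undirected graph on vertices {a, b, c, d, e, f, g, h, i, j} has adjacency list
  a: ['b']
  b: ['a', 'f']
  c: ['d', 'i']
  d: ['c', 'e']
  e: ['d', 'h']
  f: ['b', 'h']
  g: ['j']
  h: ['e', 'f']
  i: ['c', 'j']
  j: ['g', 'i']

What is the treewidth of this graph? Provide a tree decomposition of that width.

Each bag holds 2 vertices, so the decomposition has width 1, which upper-bounds the treewidth. G has an edge, so its treewidth is at least 1. Therefore the treewidth is 1.

Treewidth 1.
One such decomposition:
Bags: B1 = {a, b}  B2 = {b, f}  B3 = {f, h}  B4 = {e, h}  B5 = {d, e}  B6 = {c, d}  B7 = {c, i}  B8 = {i, j}  B9 = {g, j}
Tree: B1–B2, B2–B3, B3–B4, B4–B5, B5–B6, B6–B7, B7–B8, B8–B9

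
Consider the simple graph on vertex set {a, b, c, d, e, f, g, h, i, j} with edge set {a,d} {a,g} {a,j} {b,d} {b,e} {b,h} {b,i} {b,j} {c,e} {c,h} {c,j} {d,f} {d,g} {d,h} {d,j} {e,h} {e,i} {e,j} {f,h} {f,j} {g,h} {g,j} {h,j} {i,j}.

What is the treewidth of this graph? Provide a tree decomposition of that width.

The largest bag has 4 vertices, giving width 3; this decomposition certifies tw(G) ≤ 3. Conversely, {d, g, h, j} is a clique of size 4, and the vertices of any clique must share a bag in every tree decomposition; so some bag has ≥ 4 vertices and tw(G) ≥ 3. Combining the bounds, tw(G) = 3.

Treewidth 3.
One such decomposition:
Bags: B1 = {b, e, h, j}  B2 = {b, d, h, j}  B3 = {d, g, h, j}  B4 = {d, f, h, j}  B5 = {b, e, i, j}  B6 = {a, d, g, j}  B7 = {c, e, h, j}
Tree: B1–B2, B2–B3, B3–B4, B1–B5, B3–B6, B1–B7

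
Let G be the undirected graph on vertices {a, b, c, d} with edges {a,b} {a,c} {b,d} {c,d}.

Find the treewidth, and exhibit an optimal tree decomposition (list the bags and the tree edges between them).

The largest bag has 3 vertices, giving width 2; this decomposition certifies tw(G) ≤ 2. Since d–b–a–c–d is a cycle in G, G is not acyclic. Forests are exactly the graphs of treewidth ≤ 1, so tw(G) ≥ 2. Hence tw(G) = 2 exactly.

Treewidth 2.
One optimal decomposition is:
Bags: B1 = {a, b, d}  B2 = {a, c, d}
Tree: B1–B2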